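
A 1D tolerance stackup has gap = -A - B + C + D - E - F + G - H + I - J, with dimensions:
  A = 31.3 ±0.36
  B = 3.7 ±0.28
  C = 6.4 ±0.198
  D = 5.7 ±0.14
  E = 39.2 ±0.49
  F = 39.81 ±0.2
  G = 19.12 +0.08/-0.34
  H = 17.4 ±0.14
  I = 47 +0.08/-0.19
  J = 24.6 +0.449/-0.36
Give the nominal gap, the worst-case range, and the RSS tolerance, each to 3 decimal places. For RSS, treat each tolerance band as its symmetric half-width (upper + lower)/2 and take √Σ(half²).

nominal=-77.790 wc=[-80.577,-75.462] rss=0.890

Stack each dimension's contribution:
  -A: nom -31.300 → Σnom=-31.300; wc +0.360/-0.360 → slack +0.360/-0.360; half-tol=0.360, Σhalf²=0.129600
  -B: nom -3.700 → Σnom=-35.000; wc +0.280/-0.280 → slack +0.640/-0.640; half-tol=0.280, Σhalf²=0.208000
  +C: nom +6.400 → Σnom=-28.600; wc +0.198/-0.198 → slack +0.838/-0.838; half-tol=0.198, Σhalf²=0.247204
  +D: nom +5.700 → Σnom=-22.900; wc +0.140/-0.140 → slack +0.978/-0.978; half-tol=0.140, Σhalf²=0.266804
  -E: nom -39.200 → Σnom=-62.100; wc +0.490/-0.490 → slack +1.468/-1.468; half-tol=0.490, Σhalf²=0.506904
  -F: nom -39.810 → Σnom=-101.910; wc +0.200/-0.200 → slack +1.668/-1.668; half-tol=0.200, Σhalf²=0.546904
  +G: nom +19.120 → Σnom=-82.790; wc +0.080/-0.340 → slack +1.748/-2.008; half-tol=0.210, Σhalf²=0.591004
  -H: nom -17.400 → Σnom=-100.190; wc +0.140/-0.140 → slack +1.888/-2.148; half-tol=0.140, Σhalf²=0.610604
  +I: nom +47.000 → Σnom=-53.190; wc +0.080/-0.190 → slack +1.968/-2.338; half-tol=0.135, Σhalf²=0.628829
  -J: nom -24.600 → Σnom=-77.790; wc +0.360/-0.449 → slack +2.328/-2.787; half-tol=0.404, Σhalf²=0.792449
Nominal = -77.790. Worst-case = [-77.790 - 2.787, -77.790 + 2.328] = [-80.577, -75.462]. RSS = √0.792449 = 0.890.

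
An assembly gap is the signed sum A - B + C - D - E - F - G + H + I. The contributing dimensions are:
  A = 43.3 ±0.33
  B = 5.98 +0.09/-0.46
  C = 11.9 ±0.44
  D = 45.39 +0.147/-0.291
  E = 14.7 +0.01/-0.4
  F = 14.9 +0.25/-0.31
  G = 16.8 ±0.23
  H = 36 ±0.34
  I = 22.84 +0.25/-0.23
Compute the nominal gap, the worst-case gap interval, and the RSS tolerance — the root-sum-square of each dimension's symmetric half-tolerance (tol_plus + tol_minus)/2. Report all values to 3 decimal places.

nominal=16.270 wc=[14.203,19.321] rss=0.879

Stack each dimension's contribution:
  +A: nom +43.300 → Σnom=43.300; wc +0.330/-0.330 → slack +0.330/-0.330; half-tol=0.330, Σhalf²=0.108900
  -B: nom -5.980 → Σnom=37.320; wc +0.460/-0.090 → slack +0.790/-0.420; half-tol=0.275, Σhalf²=0.184525
  +C: nom +11.900 → Σnom=49.220; wc +0.440/-0.440 → slack +1.230/-0.860; half-tol=0.440, Σhalf²=0.378125
  -D: nom -45.390 → Σnom=3.830; wc +0.291/-0.147 → slack +1.521/-1.007; half-tol=0.219, Σhalf²=0.426086
  -E: nom -14.700 → Σnom=-10.870; wc +0.400/-0.010 → slack +1.921/-1.017; half-tol=0.205, Σhalf²=0.468111
  -F: nom -14.900 → Σnom=-25.770; wc +0.310/-0.250 → slack +2.231/-1.267; half-tol=0.280, Σhalf²=0.546511
  -G: nom -16.800 → Σnom=-42.570; wc +0.230/-0.230 → slack +2.461/-1.497; half-tol=0.230, Σhalf²=0.599411
  +H: nom +36.000 → Σnom=-6.570; wc +0.340/-0.340 → slack +2.801/-1.837; half-tol=0.340, Σhalf²=0.715011
  +I: nom +22.840 → Σnom=16.270; wc +0.250/-0.230 → slack +3.051/-2.067; half-tol=0.240, Σhalf²=0.772611
Nominal = 16.270. Worst-case = [16.270 - 2.067, 16.270 + 3.051] = [14.203, 19.321]. RSS = √0.772611 = 0.879.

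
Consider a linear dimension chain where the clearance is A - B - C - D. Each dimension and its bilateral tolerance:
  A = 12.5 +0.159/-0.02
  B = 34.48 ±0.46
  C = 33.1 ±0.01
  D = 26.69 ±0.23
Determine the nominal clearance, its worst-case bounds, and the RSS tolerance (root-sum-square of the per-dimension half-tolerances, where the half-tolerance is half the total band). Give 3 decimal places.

nominal=-81.770 wc=[-82.490,-80.911] rss=0.522

Stack each dimension's contribution:
  +A: nom +12.500 → Σnom=12.500; wc +0.159/-0.020 → slack +0.159/-0.020; half-tol=0.089, Σhalf²=0.008010
  -B: nom -34.480 → Σnom=-21.980; wc +0.460/-0.460 → slack +0.619/-0.480; half-tol=0.460, Σhalf²=0.219610
  -C: nom -33.100 → Σnom=-55.080; wc +0.010/-0.010 → slack +0.629/-0.490; half-tol=0.010, Σhalf²=0.219710
  -D: nom -26.690 → Σnom=-81.770; wc +0.230/-0.230 → slack +0.859/-0.720; half-tol=0.230, Σhalf²=0.272610
Nominal = -81.770. Worst-case = [-81.770 - 0.720, -81.770 + 0.859] = [-82.490, -80.911]. RSS = √0.272610 = 0.522.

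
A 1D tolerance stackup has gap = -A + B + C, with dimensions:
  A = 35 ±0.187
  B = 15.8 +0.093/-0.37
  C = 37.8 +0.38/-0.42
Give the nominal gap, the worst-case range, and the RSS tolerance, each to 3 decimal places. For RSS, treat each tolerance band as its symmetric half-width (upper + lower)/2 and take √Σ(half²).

Stack each dimension's contribution:
  -A: nom -35.000 → Σnom=-35.000; wc +0.187/-0.187 → slack +0.187/-0.187; half-tol=0.187, Σhalf²=0.034969
  +B: nom +15.800 → Σnom=-19.200; wc +0.093/-0.370 → slack +0.280/-0.557; half-tol=0.231, Σhalf²=0.088561
  +C: nom +37.800 → Σnom=18.600; wc +0.380/-0.420 → slack +0.660/-0.977; half-tol=0.400, Σhalf²=0.248561
Nominal = 18.600. Worst-case = [18.600 - 0.977, 18.600 + 0.660] = [17.623, 19.260]. RSS = √0.248561 = 0.499.

nominal=18.600 wc=[17.623,19.260] rss=0.499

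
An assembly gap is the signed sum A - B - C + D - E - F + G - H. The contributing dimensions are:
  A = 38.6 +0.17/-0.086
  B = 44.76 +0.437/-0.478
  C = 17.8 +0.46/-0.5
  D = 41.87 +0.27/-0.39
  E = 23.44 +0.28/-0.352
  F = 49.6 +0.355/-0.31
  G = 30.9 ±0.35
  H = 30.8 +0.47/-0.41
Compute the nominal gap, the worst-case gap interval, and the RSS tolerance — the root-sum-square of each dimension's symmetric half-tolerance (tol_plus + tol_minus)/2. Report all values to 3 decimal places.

nominal=-55.030 wc=[-57.858,-52.190] rss=1.045

Stack each dimension's contribution:
  +A: nom +38.600 → Σnom=38.600; wc +0.170/-0.086 → slack +0.170/-0.086; half-tol=0.128, Σhalf²=0.016384
  -B: nom -44.760 → Σnom=-6.160; wc +0.478/-0.437 → slack +0.648/-0.523; half-tol=0.458, Σhalf²=0.225690
  -C: nom -17.800 → Σnom=-23.960; wc +0.500/-0.460 → slack +1.148/-0.983; half-tol=0.480, Σhalf²=0.456090
  +D: nom +41.870 → Σnom=17.910; wc +0.270/-0.390 → slack +1.418/-1.373; half-tol=0.330, Σhalf²=0.564990
  -E: nom -23.440 → Σnom=-5.530; wc +0.352/-0.280 → slack +1.770/-1.653; half-tol=0.316, Σhalf²=0.664846
  -F: nom -49.600 → Σnom=-55.130; wc +0.310/-0.355 → slack +2.080/-2.008; half-tol=0.333, Σhalf²=0.775403
  +G: nom +30.900 → Σnom=-24.230; wc +0.350/-0.350 → slack +2.430/-2.358; half-tol=0.350, Σhalf²=0.897903
  -H: nom -30.800 → Σnom=-55.030; wc +0.410/-0.470 → slack +2.840/-2.828; half-tol=0.440, Σhalf²=1.091503
Nominal = -55.030. Worst-case = [-55.030 - 2.828, -55.030 + 2.840] = [-57.858, -52.190]. RSS = √1.091503 = 1.045.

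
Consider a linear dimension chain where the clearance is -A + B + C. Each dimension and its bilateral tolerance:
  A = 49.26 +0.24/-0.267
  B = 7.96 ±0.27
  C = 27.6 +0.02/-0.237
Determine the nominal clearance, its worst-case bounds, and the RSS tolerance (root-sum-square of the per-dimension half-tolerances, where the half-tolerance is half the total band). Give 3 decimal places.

Stack each dimension's contribution:
  -A: nom -49.260 → Σnom=-49.260; wc +0.267/-0.240 → slack +0.267/-0.240; half-tol=0.254, Σhalf²=0.064262
  +B: nom +7.960 → Σnom=-41.300; wc +0.270/-0.270 → slack +0.537/-0.510; half-tol=0.270, Σhalf²=0.137162
  +C: nom +27.600 → Σnom=-13.700; wc +0.020/-0.237 → slack +0.557/-0.747; half-tol=0.129, Σhalf²=0.153675
Nominal = -13.700. Worst-case = [-13.700 - 0.747, -13.700 + 0.557] = [-14.447, -13.143]. RSS = √0.153675 = 0.392.

nominal=-13.700 wc=[-14.447,-13.143] rss=0.392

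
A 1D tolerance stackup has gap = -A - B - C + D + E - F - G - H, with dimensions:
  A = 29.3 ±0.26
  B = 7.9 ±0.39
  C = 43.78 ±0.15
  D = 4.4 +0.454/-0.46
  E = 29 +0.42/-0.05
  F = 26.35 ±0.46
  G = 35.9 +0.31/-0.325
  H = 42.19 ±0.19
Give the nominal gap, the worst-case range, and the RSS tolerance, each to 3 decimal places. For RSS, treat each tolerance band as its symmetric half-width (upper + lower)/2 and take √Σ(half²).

nominal=-152.020 wc=[-154.290,-149.371] rss=0.925

Stack each dimension's contribution:
  -A: nom -29.300 → Σnom=-29.300; wc +0.260/-0.260 → slack +0.260/-0.260; half-tol=0.260, Σhalf²=0.067600
  -B: nom -7.900 → Σnom=-37.200; wc +0.390/-0.390 → slack +0.650/-0.650; half-tol=0.390, Σhalf²=0.219700
  -C: nom -43.780 → Σnom=-80.980; wc +0.150/-0.150 → slack +0.800/-0.800; half-tol=0.150, Σhalf²=0.242200
  +D: nom +4.400 → Σnom=-76.580; wc +0.454/-0.460 → slack +1.254/-1.260; half-tol=0.457, Σhalf²=0.451049
  +E: nom +29.000 → Σnom=-47.580; wc +0.420/-0.050 → slack +1.674/-1.310; half-tol=0.235, Σhalf²=0.506274
  -F: nom -26.350 → Σnom=-73.930; wc +0.460/-0.460 → slack +2.134/-1.770; half-tol=0.460, Σhalf²=0.717874
  -G: nom -35.900 → Σnom=-109.830; wc +0.325/-0.310 → slack +2.459/-2.080; half-tol=0.318, Σhalf²=0.818680
  -H: nom -42.190 → Σnom=-152.020; wc +0.190/-0.190 → slack +2.649/-2.270; half-tol=0.190, Σhalf²=0.854780
Nominal = -152.020. Worst-case = [-152.020 - 2.270, -152.020 + 2.649] = [-154.290, -149.371]. RSS = √0.854780 = 0.925.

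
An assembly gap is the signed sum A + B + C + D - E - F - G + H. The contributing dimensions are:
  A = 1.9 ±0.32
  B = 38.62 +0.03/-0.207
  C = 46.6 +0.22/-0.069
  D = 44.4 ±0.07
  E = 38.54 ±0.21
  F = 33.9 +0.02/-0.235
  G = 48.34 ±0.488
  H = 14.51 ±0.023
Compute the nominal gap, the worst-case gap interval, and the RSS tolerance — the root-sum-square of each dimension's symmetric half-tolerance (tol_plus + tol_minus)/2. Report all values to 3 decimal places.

nominal=25.250 wc=[23.843,26.846] rss=0.664

Stack each dimension's contribution:
  +A: nom +1.900 → Σnom=1.900; wc +0.320/-0.320 → slack +0.320/-0.320; half-tol=0.320, Σhalf²=0.102400
  +B: nom +38.620 → Σnom=40.520; wc +0.030/-0.207 → slack +0.350/-0.527; half-tol=0.118, Σhalf²=0.116442
  +C: nom +46.600 → Σnom=87.120; wc +0.220/-0.069 → slack +0.570/-0.596; half-tol=0.145, Σhalf²=0.137323
  +D: nom +44.400 → Σnom=131.520; wc +0.070/-0.070 → slack +0.640/-0.666; half-tol=0.070, Σhalf²=0.142223
  -E: nom -38.540 → Σnom=92.980; wc +0.210/-0.210 → slack +0.850/-0.876; half-tol=0.210, Σhalf²=0.186323
  -F: nom -33.900 → Σnom=59.080; wc +0.235/-0.020 → slack +1.085/-0.896; half-tol=0.128, Σhalf²=0.202579
  -G: nom -48.340 → Σnom=10.740; wc +0.488/-0.488 → slack +1.573/-1.384; half-tol=0.488, Σhalf²=0.440723
  +H: nom +14.510 → Σnom=25.250; wc +0.023/-0.023 → slack +1.596/-1.407; half-tol=0.023, Σhalf²=0.441252
Nominal = 25.250. Worst-case = [25.250 - 1.407, 25.250 + 1.596] = [23.843, 26.846]. RSS = √0.441252 = 0.664.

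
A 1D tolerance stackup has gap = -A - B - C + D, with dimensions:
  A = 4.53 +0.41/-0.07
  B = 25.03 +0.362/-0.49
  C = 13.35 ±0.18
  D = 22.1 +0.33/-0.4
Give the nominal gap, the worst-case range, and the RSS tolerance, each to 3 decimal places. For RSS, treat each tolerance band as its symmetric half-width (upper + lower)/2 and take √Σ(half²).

nominal=-20.810 wc=[-22.162,-19.740] rss=0.636

Stack each dimension's contribution:
  -A: nom -4.530 → Σnom=-4.530; wc +0.070/-0.410 → slack +0.070/-0.410; half-tol=0.240, Σhalf²=0.057600
  -B: nom -25.030 → Σnom=-29.560; wc +0.490/-0.362 → slack +0.560/-0.772; half-tol=0.426, Σhalf²=0.239076
  -C: nom -13.350 → Σnom=-42.910; wc +0.180/-0.180 → slack +0.740/-0.952; half-tol=0.180, Σhalf²=0.271476
  +D: nom +22.100 → Σnom=-20.810; wc +0.330/-0.400 → slack +1.070/-1.352; half-tol=0.365, Σhalf²=0.404701
Nominal = -20.810. Worst-case = [-20.810 - 1.352, -20.810 + 1.070] = [-22.162, -19.740]. RSS = √0.404701 = 0.636.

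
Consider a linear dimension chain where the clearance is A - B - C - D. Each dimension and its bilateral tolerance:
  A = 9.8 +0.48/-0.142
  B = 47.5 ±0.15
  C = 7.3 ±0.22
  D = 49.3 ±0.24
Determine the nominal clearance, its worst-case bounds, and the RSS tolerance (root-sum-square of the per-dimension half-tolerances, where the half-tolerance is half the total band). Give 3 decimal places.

Stack each dimension's contribution:
  +A: nom +9.800 → Σnom=9.800; wc +0.480/-0.142 → slack +0.480/-0.142; half-tol=0.311, Σhalf²=0.096721
  -B: nom -47.500 → Σnom=-37.700; wc +0.150/-0.150 → slack +0.630/-0.292; half-tol=0.150, Σhalf²=0.119221
  -C: nom -7.300 → Σnom=-45.000; wc +0.220/-0.220 → slack +0.850/-0.512; half-tol=0.220, Σhalf²=0.167621
  -D: nom -49.300 → Σnom=-94.300; wc +0.240/-0.240 → slack +1.090/-0.752; half-tol=0.240, Σhalf²=0.225221
Nominal = -94.300. Worst-case = [-94.300 - 0.752, -94.300 + 1.090] = [-95.052, -93.210]. RSS = √0.225221 = 0.475.

nominal=-94.300 wc=[-95.052,-93.210] rss=0.475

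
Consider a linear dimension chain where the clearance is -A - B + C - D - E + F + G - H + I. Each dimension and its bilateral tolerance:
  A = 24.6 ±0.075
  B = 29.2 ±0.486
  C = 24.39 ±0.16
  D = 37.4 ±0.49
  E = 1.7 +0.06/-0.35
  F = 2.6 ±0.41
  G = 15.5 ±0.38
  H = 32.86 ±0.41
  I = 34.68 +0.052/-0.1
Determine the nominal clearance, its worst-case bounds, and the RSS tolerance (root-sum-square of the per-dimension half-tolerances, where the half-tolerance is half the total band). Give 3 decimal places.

Stack each dimension's contribution:
  -A: nom -24.600 → Σnom=-24.600; wc +0.075/-0.075 → slack +0.075/-0.075; half-tol=0.075, Σhalf²=0.005625
  -B: nom -29.200 → Σnom=-53.800; wc +0.486/-0.486 → slack +0.561/-0.561; half-tol=0.486, Σhalf²=0.241821
  +C: nom +24.390 → Σnom=-29.410; wc +0.160/-0.160 → slack +0.721/-0.721; half-tol=0.160, Σhalf²=0.267421
  -D: nom -37.400 → Σnom=-66.810; wc +0.490/-0.490 → slack +1.211/-1.211; half-tol=0.490, Σhalf²=0.507521
  -E: nom -1.700 → Σnom=-68.510; wc +0.350/-0.060 → slack +1.561/-1.271; half-tol=0.205, Σhalf²=0.549546
  +F: nom +2.600 → Σnom=-65.910; wc +0.410/-0.410 → slack +1.971/-1.681; half-tol=0.410, Σhalf²=0.717646
  +G: nom +15.500 → Σnom=-50.410; wc +0.380/-0.380 → slack +2.351/-2.061; half-tol=0.380, Σhalf²=0.862046
  -H: nom -32.860 → Σnom=-83.270; wc +0.410/-0.410 → slack +2.761/-2.471; half-tol=0.410, Σhalf²=1.030146
  +I: nom +34.680 → Σnom=-48.590; wc +0.052/-0.100 → slack +2.813/-2.571; half-tol=0.076, Σhalf²=1.035922
Nominal = -48.590. Worst-case = [-48.590 - 2.571, -48.590 + 2.813] = [-51.161, -45.777]. RSS = √1.035922 = 1.018.

nominal=-48.590 wc=[-51.161,-45.777] rss=1.018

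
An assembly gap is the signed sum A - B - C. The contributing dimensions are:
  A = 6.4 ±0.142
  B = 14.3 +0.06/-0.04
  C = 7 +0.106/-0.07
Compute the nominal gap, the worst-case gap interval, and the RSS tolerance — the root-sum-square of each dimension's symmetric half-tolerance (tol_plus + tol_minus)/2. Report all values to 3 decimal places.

Stack each dimension's contribution:
  +A: nom +6.400 → Σnom=6.400; wc +0.142/-0.142 → slack +0.142/-0.142; half-tol=0.142, Σhalf²=0.020164
  -B: nom -14.300 → Σnom=-7.900; wc +0.040/-0.060 → slack +0.182/-0.202; half-tol=0.050, Σhalf²=0.022664
  -C: nom -7.000 → Σnom=-14.900; wc +0.070/-0.106 → slack +0.252/-0.308; half-tol=0.088, Σhalf²=0.030408
Nominal = -14.900. Worst-case = [-14.900 - 0.308, -14.900 + 0.252] = [-15.208, -14.648]. RSS = √0.030408 = 0.174.

nominal=-14.900 wc=[-15.208,-14.648] rss=0.174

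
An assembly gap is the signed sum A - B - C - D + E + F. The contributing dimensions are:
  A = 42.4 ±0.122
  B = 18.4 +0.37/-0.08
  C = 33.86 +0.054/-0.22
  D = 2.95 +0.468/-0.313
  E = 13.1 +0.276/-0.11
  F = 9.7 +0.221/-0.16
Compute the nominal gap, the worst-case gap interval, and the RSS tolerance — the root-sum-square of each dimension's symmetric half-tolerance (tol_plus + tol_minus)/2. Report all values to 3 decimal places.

nominal=9.990 wc=[8.706,11.222] rss=0.557

Stack each dimension's contribution:
  +A: nom +42.400 → Σnom=42.400; wc +0.122/-0.122 → slack +0.122/-0.122; half-tol=0.122, Σhalf²=0.014884
  -B: nom -18.400 → Σnom=24.000; wc +0.080/-0.370 → slack +0.202/-0.492; half-tol=0.225, Σhalf²=0.065509
  -C: nom -33.860 → Σnom=-9.860; wc +0.220/-0.054 → slack +0.422/-0.546; half-tol=0.137, Σhalf²=0.084278
  -D: nom -2.950 → Σnom=-12.810; wc +0.313/-0.468 → slack +0.735/-1.014; half-tol=0.391, Σhalf²=0.236768
  +E: nom +13.100 → Σnom=0.290; wc +0.276/-0.110 → slack +1.011/-1.124; half-tol=0.193, Σhalf²=0.274017
  +F: nom +9.700 → Σnom=9.990; wc +0.221/-0.160 → slack +1.232/-1.284; half-tol=0.191, Σhalf²=0.310308
Nominal = 9.990. Worst-case = [9.990 - 1.284, 9.990 + 1.232] = [8.706, 11.222]. RSS = √0.310308 = 0.557.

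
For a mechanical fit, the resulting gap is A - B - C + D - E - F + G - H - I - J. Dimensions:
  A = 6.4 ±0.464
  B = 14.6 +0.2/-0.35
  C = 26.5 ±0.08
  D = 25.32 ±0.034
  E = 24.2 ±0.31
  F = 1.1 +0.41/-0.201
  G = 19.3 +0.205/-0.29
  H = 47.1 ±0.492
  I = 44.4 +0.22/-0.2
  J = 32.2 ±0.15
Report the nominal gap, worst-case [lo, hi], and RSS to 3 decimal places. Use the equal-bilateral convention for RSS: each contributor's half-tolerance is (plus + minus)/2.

nominal=-139.080 wc=[-141.730,-136.594] rss=0.926

Stack each dimension's contribution:
  +A: nom +6.400 → Σnom=6.400; wc +0.464/-0.464 → slack +0.464/-0.464; half-tol=0.464, Σhalf²=0.215296
  -B: nom -14.600 → Σnom=-8.200; wc +0.350/-0.200 → slack +0.814/-0.664; half-tol=0.275, Σhalf²=0.290921
  -C: nom -26.500 → Σnom=-34.700; wc +0.080/-0.080 → slack +0.894/-0.744; half-tol=0.080, Σhalf²=0.297321
  +D: nom +25.320 → Σnom=-9.380; wc +0.034/-0.034 → slack +0.928/-0.778; half-tol=0.034, Σhalf²=0.298477
  -E: nom -24.200 → Σnom=-33.580; wc +0.310/-0.310 → slack +1.238/-1.088; half-tol=0.310, Σhalf²=0.394577
  -F: nom -1.100 → Σnom=-34.680; wc +0.201/-0.410 → slack +1.439/-1.498; half-tol=0.305, Σhalf²=0.487907
  +G: nom +19.300 → Σnom=-15.380; wc +0.205/-0.290 → slack +1.644/-1.788; half-tol=0.247, Σhalf²=0.549164
  -H: nom -47.100 → Σnom=-62.480; wc +0.492/-0.492 → slack +2.136/-2.280; half-tol=0.492, Σhalf²=0.791227
  -I: nom -44.400 → Σnom=-106.880; wc +0.200/-0.220 → slack +2.336/-2.500; half-tol=0.210, Σhalf²=0.835328
  -J: nom -32.200 → Σnom=-139.080; wc +0.150/-0.150 → slack +2.486/-2.650; half-tol=0.150, Σhalf²=0.857827
Nominal = -139.080. Worst-case = [-139.080 - 2.650, -139.080 + 2.486] = [-141.730, -136.594]. RSS = √0.857827 = 0.926.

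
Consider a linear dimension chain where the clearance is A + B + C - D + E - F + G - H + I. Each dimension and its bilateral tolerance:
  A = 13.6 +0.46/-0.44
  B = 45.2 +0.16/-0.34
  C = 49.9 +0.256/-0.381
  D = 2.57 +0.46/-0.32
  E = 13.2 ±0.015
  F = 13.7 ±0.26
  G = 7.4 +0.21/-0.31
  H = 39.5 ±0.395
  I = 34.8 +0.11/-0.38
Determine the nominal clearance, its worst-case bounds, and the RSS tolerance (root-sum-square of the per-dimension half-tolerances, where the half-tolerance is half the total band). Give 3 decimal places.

Stack each dimension's contribution:
  +A: nom +13.600 → Σnom=13.600; wc +0.460/-0.440 → slack +0.460/-0.440; half-tol=0.450, Σhalf²=0.202500
  +B: nom +45.200 → Σnom=58.800; wc +0.160/-0.340 → slack +0.620/-0.780; half-tol=0.250, Σhalf²=0.265000
  +C: nom +49.900 → Σnom=108.700; wc +0.256/-0.381 → slack +0.876/-1.161; half-tol=0.319, Σhalf²=0.366442
  -D: nom -2.570 → Σnom=106.130; wc +0.320/-0.460 → slack +1.196/-1.621; half-tol=0.390, Σhalf²=0.518542
  +E: nom +13.200 → Σnom=119.330; wc +0.015/-0.015 → slack +1.211/-1.636; half-tol=0.015, Σhalf²=0.518767
  -F: nom -13.700 → Σnom=105.630; wc +0.260/-0.260 → slack +1.471/-1.896; half-tol=0.260, Σhalf²=0.586367
  +G: nom +7.400 → Σnom=113.030; wc +0.210/-0.310 → slack +1.681/-2.206; half-tol=0.260, Σhalf²=0.653967
  -H: nom -39.500 → Σnom=73.530; wc +0.395/-0.395 → slack +2.076/-2.601; half-tol=0.395, Σhalf²=0.809992
  +I: nom +34.800 → Σnom=108.330; wc +0.110/-0.380 → slack +2.186/-2.981; half-tol=0.245, Σhalf²=0.870017
Nominal = 108.330. Worst-case = [108.330 - 2.981, 108.330 + 2.186] = [105.349, 110.516]. RSS = √0.870017 = 0.933.

nominal=108.330 wc=[105.349,110.516] rss=0.933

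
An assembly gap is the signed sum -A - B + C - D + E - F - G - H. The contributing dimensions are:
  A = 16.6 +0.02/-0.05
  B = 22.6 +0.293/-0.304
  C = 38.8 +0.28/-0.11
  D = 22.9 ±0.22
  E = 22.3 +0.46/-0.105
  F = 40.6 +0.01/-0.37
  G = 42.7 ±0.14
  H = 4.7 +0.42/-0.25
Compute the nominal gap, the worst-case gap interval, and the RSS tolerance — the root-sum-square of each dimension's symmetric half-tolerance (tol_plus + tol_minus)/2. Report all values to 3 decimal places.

Stack each dimension's contribution:
  -A: nom -16.600 → Σnom=-16.600; wc +0.050/-0.020 → slack +0.050/-0.020; half-tol=0.035, Σhalf²=0.001225
  -B: nom -22.600 → Σnom=-39.200; wc +0.304/-0.293 → slack +0.354/-0.313; half-tol=0.298, Σhalf²=0.090327
  +C: nom +38.800 → Σnom=-0.400; wc +0.280/-0.110 → slack +0.634/-0.423; half-tol=0.195, Σhalf²=0.128352
  -D: nom -22.900 → Σnom=-23.300; wc +0.220/-0.220 → slack +0.854/-0.643; half-tol=0.220, Σhalf²=0.176752
  +E: nom +22.300 → Σnom=-1.000; wc +0.460/-0.105 → slack +1.314/-0.748; half-tol=0.283, Σhalf²=0.256559
  -F: nom -40.600 → Σnom=-41.600; wc +0.370/-0.010 → slack +1.684/-0.758; half-tol=0.190, Σhalf²=0.292659
  -G: nom -42.700 → Σnom=-84.300; wc +0.140/-0.140 → slack +1.824/-0.898; half-tol=0.140, Σhalf²=0.312259
  -H: nom -4.700 → Σnom=-89.000; wc +0.250/-0.420 → slack +2.074/-1.318; half-tol=0.335, Σhalf²=0.424484
Nominal = -89.000. Worst-case = [-89.000 - 1.318, -89.000 + 2.074] = [-90.318, -86.926]. RSS = √0.424484 = 0.652.

nominal=-89.000 wc=[-90.318,-86.926] rss=0.652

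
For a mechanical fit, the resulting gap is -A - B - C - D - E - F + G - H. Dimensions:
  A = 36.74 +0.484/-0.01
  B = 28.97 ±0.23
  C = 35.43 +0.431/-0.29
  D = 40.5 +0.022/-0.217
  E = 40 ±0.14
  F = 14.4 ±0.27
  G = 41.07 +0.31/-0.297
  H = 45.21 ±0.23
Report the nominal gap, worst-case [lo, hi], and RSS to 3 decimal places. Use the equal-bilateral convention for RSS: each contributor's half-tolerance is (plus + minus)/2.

Stack each dimension's contribution:
  -A: nom -36.740 → Σnom=-36.740; wc +0.010/-0.484 → slack +0.010/-0.484; half-tol=0.247, Σhalf²=0.061009
  -B: nom -28.970 → Σnom=-65.710; wc +0.230/-0.230 → slack +0.240/-0.714; half-tol=0.230, Σhalf²=0.113909
  -C: nom -35.430 → Σnom=-101.140; wc +0.290/-0.431 → slack +0.530/-1.145; half-tol=0.360, Σhalf²=0.243869
  -D: nom -40.500 → Σnom=-141.640; wc +0.217/-0.022 → slack +0.747/-1.167; half-tol=0.119, Σhalf²=0.258150
  -E: nom -40.000 → Σnom=-181.640; wc +0.140/-0.140 → slack +0.887/-1.307; half-tol=0.140, Σhalf²=0.277750
  -F: nom -14.400 → Σnom=-196.040; wc +0.270/-0.270 → slack +1.157/-1.577; half-tol=0.270, Σhalf²=0.350650
  +G: nom +41.070 → Σnom=-154.970; wc +0.310/-0.297 → slack +1.467/-1.874; half-tol=0.303, Σhalf²=0.442762
  -H: nom -45.210 → Σnom=-200.180; wc +0.230/-0.230 → slack +1.697/-2.104; half-tol=0.230, Σhalf²=0.495662
Nominal = -200.180. Worst-case = [-200.180 - 2.104, -200.180 + 1.697] = [-202.284, -198.483]. RSS = √0.495662 = 0.704.

nominal=-200.180 wc=[-202.284,-198.483] rss=0.704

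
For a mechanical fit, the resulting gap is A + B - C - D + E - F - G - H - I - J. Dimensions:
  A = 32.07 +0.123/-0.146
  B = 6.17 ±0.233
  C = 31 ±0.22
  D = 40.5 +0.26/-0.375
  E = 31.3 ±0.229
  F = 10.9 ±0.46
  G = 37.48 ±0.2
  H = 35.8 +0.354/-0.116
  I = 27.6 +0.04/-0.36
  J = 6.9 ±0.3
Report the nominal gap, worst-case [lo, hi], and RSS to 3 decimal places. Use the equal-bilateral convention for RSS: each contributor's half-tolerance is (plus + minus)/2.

nominal=-120.640 wc=[-123.082,-118.024] rss=0.843

Stack each dimension's contribution:
  +A: nom +32.070 → Σnom=32.070; wc +0.123/-0.146 → slack +0.123/-0.146; half-tol=0.135, Σhalf²=0.018090
  +B: nom +6.170 → Σnom=38.240; wc +0.233/-0.233 → slack +0.356/-0.379; half-tol=0.233, Σhalf²=0.072379
  -C: nom -31.000 → Σnom=7.240; wc +0.220/-0.220 → slack +0.576/-0.599; half-tol=0.220, Σhalf²=0.120779
  -D: nom -40.500 → Σnom=-33.260; wc +0.375/-0.260 → slack +0.951/-0.859; half-tol=0.318, Σhalf²=0.221585
  +E: nom +31.300 → Σnom=-1.960; wc +0.229/-0.229 → slack +1.180/-1.088; half-tol=0.229, Σhalf²=0.274027
  -F: nom -10.900 → Σnom=-12.860; wc +0.460/-0.460 → slack +1.640/-1.548; half-tol=0.460, Σhalf²=0.485627
  -G: nom -37.480 → Σnom=-50.340; wc +0.200/-0.200 → slack +1.840/-1.748; half-tol=0.200, Σhalf²=0.525626
  -H: nom -35.800 → Σnom=-86.140; wc +0.116/-0.354 → slack +1.956/-2.102; half-tol=0.235, Σhalf²=0.580851
  -I: nom -27.600 → Σnom=-113.740; wc +0.360/-0.040 → slack +2.316/-2.142; half-tol=0.200, Σhalf²=0.620852
  -J: nom -6.900 → Σnom=-120.640; wc +0.300/-0.300 → slack +2.616/-2.442; half-tol=0.300, Σhalf²=0.710851
Nominal = -120.640. Worst-case = [-120.640 - 2.442, -120.640 + 2.616] = [-123.082, -118.024]. RSS = √0.710851 = 0.843.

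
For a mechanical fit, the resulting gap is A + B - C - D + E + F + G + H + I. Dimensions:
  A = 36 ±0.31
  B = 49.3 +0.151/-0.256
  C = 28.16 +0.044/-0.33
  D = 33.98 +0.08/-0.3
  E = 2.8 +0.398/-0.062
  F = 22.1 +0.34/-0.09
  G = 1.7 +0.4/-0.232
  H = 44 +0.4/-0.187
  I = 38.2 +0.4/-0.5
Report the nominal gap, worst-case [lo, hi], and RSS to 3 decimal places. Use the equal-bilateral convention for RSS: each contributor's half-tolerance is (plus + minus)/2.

Stack each dimension's contribution:
  +A: nom +36.000 → Σnom=36.000; wc +0.310/-0.310 → slack +0.310/-0.310; half-tol=0.310, Σhalf²=0.096100
  +B: nom +49.300 → Σnom=85.300; wc +0.151/-0.256 → slack +0.461/-0.566; half-tol=0.204, Σhalf²=0.137512
  -C: nom -28.160 → Σnom=57.140; wc +0.330/-0.044 → slack +0.791/-0.610; half-tol=0.187, Σhalf²=0.172481
  -D: nom -33.980 → Σnom=23.160; wc +0.300/-0.080 → slack +1.091/-0.690; half-tol=0.190, Σhalf²=0.208581
  +E: nom +2.800 → Σnom=25.960; wc +0.398/-0.062 → slack +1.489/-0.752; half-tol=0.230, Σhalf²=0.261481
  +F: nom +22.100 → Σnom=48.060; wc +0.340/-0.090 → slack +1.829/-0.842; half-tol=0.215, Σhalf²=0.307706
  +G: nom +1.700 → Σnom=49.760; wc +0.400/-0.232 → slack +2.229/-1.074; half-tol=0.316, Σhalf²=0.407562
  +H: nom +44.000 → Σnom=93.760; wc +0.400/-0.187 → slack +2.629/-1.261; half-tol=0.293, Σhalf²=0.493704
  +I: nom +38.200 → Σnom=131.960; wc +0.400/-0.500 → slack +3.029/-1.761; half-tol=0.450, Σhalf²=0.696205
Nominal = 131.960. Worst-case = [131.960 - 1.761, 131.960 + 3.029] = [130.199, 134.989]. RSS = √0.696205 = 0.834.

nominal=131.960 wc=[130.199,134.989] rss=0.834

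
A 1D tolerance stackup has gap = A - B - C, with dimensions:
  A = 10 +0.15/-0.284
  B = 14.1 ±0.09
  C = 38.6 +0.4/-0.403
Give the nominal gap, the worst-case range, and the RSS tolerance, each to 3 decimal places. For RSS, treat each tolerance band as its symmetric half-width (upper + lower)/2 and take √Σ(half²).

nominal=-42.700 wc=[-43.474,-42.057] rss=0.465

Stack each dimension's contribution:
  +A: nom +10.000 → Σnom=10.000; wc +0.150/-0.284 → slack +0.150/-0.284; half-tol=0.217, Σhalf²=0.047089
  -B: nom -14.100 → Σnom=-4.100; wc +0.090/-0.090 → slack +0.240/-0.374; half-tol=0.090, Σhalf²=0.055189
  -C: nom -38.600 → Σnom=-42.700; wc +0.403/-0.400 → slack +0.643/-0.774; half-tol=0.402, Σhalf²=0.216391
Nominal = -42.700. Worst-case = [-42.700 - 0.774, -42.700 + 0.643] = [-43.474, -42.057]. RSS = √0.216391 = 0.465.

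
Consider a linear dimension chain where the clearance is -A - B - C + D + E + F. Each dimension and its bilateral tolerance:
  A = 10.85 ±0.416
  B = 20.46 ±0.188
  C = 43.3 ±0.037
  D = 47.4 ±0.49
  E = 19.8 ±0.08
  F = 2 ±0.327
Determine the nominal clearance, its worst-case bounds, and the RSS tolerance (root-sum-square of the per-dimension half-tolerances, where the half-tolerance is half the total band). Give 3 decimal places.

nominal=-5.410 wc=[-6.948,-3.872] rss=0.750

Stack each dimension's contribution:
  -A: nom -10.850 → Σnom=-10.850; wc +0.416/-0.416 → slack +0.416/-0.416; half-tol=0.416, Σhalf²=0.173056
  -B: nom -20.460 → Σnom=-31.310; wc +0.188/-0.188 → slack +0.604/-0.604; half-tol=0.188, Σhalf²=0.208400
  -C: nom -43.300 → Σnom=-74.610; wc +0.037/-0.037 → slack +0.641/-0.641; half-tol=0.037, Σhalf²=0.209769
  +D: nom +47.400 → Σnom=-27.210; wc +0.490/-0.490 → slack +1.131/-1.131; half-tol=0.490, Σhalf²=0.449869
  +E: nom +19.800 → Σnom=-7.410; wc +0.080/-0.080 → slack +1.211/-1.211; half-tol=0.080, Σhalf²=0.456269
  +F: nom +2.000 → Σnom=-5.410; wc +0.327/-0.327 → slack +1.538/-1.538; half-tol=0.327, Σhalf²=0.563198
Nominal = -5.410. Worst-case = [-5.410 - 1.538, -5.410 + 1.538] = [-6.948, -3.872]. RSS = √0.563198 = 0.750.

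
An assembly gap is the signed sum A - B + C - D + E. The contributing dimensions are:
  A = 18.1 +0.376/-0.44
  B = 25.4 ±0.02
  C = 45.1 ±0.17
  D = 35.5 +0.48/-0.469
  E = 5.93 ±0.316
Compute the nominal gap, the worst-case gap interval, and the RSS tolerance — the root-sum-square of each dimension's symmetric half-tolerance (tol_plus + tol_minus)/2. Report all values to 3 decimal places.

Stack each dimension's contribution:
  +A: nom +18.100 → Σnom=18.100; wc +0.376/-0.440 → slack +0.376/-0.440; half-tol=0.408, Σhalf²=0.166464
  -B: nom -25.400 → Σnom=-7.300; wc +0.020/-0.020 → slack +0.396/-0.460; half-tol=0.020, Σhalf²=0.166864
  +C: nom +45.100 → Σnom=37.800; wc +0.170/-0.170 → slack +0.566/-0.630; half-tol=0.170, Σhalf²=0.195764
  -D: nom -35.500 → Σnom=2.300; wc +0.469/-0.480 → slack +1.035/-1.110; half-tol=0.474, Σhalf²=0.420914
  +E: nom +5.930 → Σnom=8.230; wc +0.316/-0.316 → slack +1.351/-1.426; half-tol=0.316, Σhalf²=0.520770
Nominal = 8.230. Worst-case = [8.230 - 1.426, 8.230 + 1.351] = [6.804, 9.581]. RSS = √0.520770 = 0.722.

nominal=8.230 wc=[6.804,9.581] rss=0.722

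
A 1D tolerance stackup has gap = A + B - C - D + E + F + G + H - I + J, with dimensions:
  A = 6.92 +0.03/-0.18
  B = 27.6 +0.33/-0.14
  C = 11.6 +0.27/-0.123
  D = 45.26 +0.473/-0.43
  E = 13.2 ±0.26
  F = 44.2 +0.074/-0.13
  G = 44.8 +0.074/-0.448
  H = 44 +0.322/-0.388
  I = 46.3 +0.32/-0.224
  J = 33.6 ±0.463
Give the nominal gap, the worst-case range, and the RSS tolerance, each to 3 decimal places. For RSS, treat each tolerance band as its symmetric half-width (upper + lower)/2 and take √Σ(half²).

Stack each dimension's contribution:
  +A: nom +6.920 → Σnom=6.920; wc +0.030/-0.180 → slack +0.030/-0.180; half-tol=0.105, Σhalf²=0.011025
  +B: nom +27.600 → Σnom=34.520; wc +0.330/-0.140 → slack +0.360/-0.320; half-tol=0.235, Σhalf²=0.066250
  -C: nom -11.600 → Σnom=22.920; wc +0.123/-0.270 → slack +0.483/-0.590; half-tol=0.197, Σhalf²=0.104862
  -D: nom -45.260 → Σnom=-22.340; wc +0.430/-0.473 → slack +0.913/-1.063; half-tol=0.452, Σhalf²=0.308715
  +E: nom +13.200 → Σnom=-9.140; wc +0.260/-0.260 → slack +1.173/-1.323; half-tol=0.260, Σhalf²=0.376314
  +F: nom +44.200 → Σnom=35.060; wc +0.074/-0.130 → slack +1.247/-1.453; half-tol=0.102, Σhalf²=0.386719
  +G: nom +44.800 → Σnom=79.860; wc +0.074/-0.448 → slack +1.321/-1.901; half-tol=0.261, Σhalf²=0.454840
  +H: nom +44.000 → Σnom=123.860; wc +0.322/-0.388 → slack +1.643/-2.289; half-tol=0.355, Σhalf²=0.580865
  -I: nom -46.300 → Σnom=77.560; wc +0.224/-0.320 → slack +1.867/-2.609; half-tol=0.272, Σhalf²=0.654849
  +J: nom +33.600 → Σnom=111.160; wc +0.463/-0.463 → slack +2.330/-3.072; half-tol=0.463, Σhalf²=0.869218
Nominal = 111.160. Worst-case = [111.160 - 3.072, 111.160 + 2.330] = [108.088, 113.490]. RSS = √0.869218 = 0.932.

nominal=111.160 wc=[108.088,113.490] rss=0.932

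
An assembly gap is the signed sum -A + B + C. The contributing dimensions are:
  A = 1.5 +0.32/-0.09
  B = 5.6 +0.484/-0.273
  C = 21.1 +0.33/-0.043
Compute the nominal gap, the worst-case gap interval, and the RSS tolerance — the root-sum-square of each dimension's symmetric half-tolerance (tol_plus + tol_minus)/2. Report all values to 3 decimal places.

nominal=25.200 wc=[24.564,26.104] rss=0.469

Stack each dimension's contribution:
  -A: nom -1.500 → Σnom=-1.500; wc +0.090/-0.320 → slack +0.090/-0.320; half-tol=0.205, Σhalf²=0.042025
  +B: nom +5.600 → Σnom=4.100; wc +0.484/-0.273 → slack +0.574/-0.593; half-tol=0.379, Σhalf²=0.185287
  +C: nom +21.100 → Σnom=25.200; wc +0.330/-0.043 → slack +0.904/-0.636; half-tol=0.186, Σhalf²=0.220070
Nominal = 25.200. Worst-case = [25.200 - 0.636, 25.200 + 0.904] = [24.564, 26.104]. RSS = √0.220070 = 0.469.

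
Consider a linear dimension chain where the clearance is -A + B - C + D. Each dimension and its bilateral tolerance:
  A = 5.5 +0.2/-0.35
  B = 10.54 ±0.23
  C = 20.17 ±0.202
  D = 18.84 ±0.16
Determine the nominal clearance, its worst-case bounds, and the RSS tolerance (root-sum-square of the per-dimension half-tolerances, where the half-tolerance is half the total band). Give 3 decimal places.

Stack each dimension's contribution:
  -A: nom -5.500 → Σnom=-5.500; wc +0.350/-0.200 → slack +0.350/-0.200; half-tol=0.275, Σhalf²=0.075625
  +B: nom +10.540 → Σnom=5.040; wc +0.230/-0.230 → slack +0.580/-0.430; half-tol=0.230, Σhalf²=0.128525
  -C: nom -20.170 → Σnom=-15.130; wc +0.202/-0.202 → slack +0.782/-0.632; half-tol=0.202, Σhalf²=0.169329
  +D: nom +18.840 → Σnom=3.710; wc +0.160/-0.160 → slack +0.942/-0.792; half-tol=0.160, Σhalf²=0.194929
Nominal = 3.710. Worst-case = [3.710 - 0.792, 3.710 + 0.942] = [2.918, 4.652]. RSS = √0.194929 = 0.442.

nominal=3.710 wc=[2.918,4.652] rss=0.442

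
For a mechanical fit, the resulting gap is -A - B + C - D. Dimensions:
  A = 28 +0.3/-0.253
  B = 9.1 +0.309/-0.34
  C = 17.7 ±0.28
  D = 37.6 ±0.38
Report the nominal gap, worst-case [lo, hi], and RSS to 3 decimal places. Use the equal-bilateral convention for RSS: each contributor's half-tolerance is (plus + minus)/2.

Stack each dimension's contribution:
  -A: nom -28.000 → Σnom=-28.000; wc +0.253/-0.300 → slack +0.253/-0.300; half-tol=0.276, Σhalf²=0.076452
  -B: nom -9.100 → Σnom=-37.100; wc +0.340/-0.309 → slack +0.593/-0.609; half-tol=0.325, Σhalf²=0.181752
  +C: nom +17.700 → Σnom=-19.400; wc +0.280/-0.280 → slack +0.873/-0.889; half-tol=0.280, Σhalf²=0.260153
  -D: nom -37.600 → Σnom=-57.000; wc +0.380/-0.380 → slack +1.253/-1.269; half-tol=0.380, Σhalf²=0.404552
Nominal = -57.000. Worst-case = [-57.000 - 1.269, -57.000 + 1.253] = [-58.269, -55.747]. RSS = √0.404552 = 0.636.

nominal=-57.000 wc=[-58.269,-55.747] rss=0.636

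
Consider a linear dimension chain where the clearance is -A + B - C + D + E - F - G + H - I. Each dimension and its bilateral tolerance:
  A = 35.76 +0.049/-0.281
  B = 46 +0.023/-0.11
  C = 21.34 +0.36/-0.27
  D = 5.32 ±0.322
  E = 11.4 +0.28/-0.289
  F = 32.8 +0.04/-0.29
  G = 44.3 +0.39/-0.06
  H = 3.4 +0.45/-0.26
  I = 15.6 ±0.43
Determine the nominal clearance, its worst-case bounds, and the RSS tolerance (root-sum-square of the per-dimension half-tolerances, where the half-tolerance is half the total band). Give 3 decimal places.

Stack each dimension's contribution:
  -A: nom -35.760 → Σnom=-35.760; wc +0.281/-0.049 → slack +0.281/-0.049; half-tol=0.165, Σhalf²=0.027225
  +B: nom +46.000 → Σnom=10.240; wc +0.023/-0.110 → slack +0.304/-0.159; half-tol=0.067, Σhalf²=0.031647
  -C: nom -21.340 → Σnom=-11.100; wc +0.270/-0.360 → slack +0.574/-0.519; half-tol=0.315, Σhalf²=0.130872
  +D: nom +5.320 → Σnom=-5.780; wc +0.322/-0.322 → slack +0.896/-0.841; half-tol=0.322, Σhalf²=0.234556
  +E: nom +11.400 → Σnom=5.620; wc +0.280/-0.289 → slack +1.176/-1.130; half-tol=0.284, Σhalf²=0.315497
  -F: nom -32.800 → Σnom=-27.180; wc +0.290/-0.040 → slack +1.466/-1.170; half-tol=0.165, Σhalf²=0.342722
  -G: nom -44.300 → Σnom=-71.480; wc +0.060/-0.390 → slack +1.526/-1.560; half-tol=0.225, Σhalf²=0.393347
  +H: nom +3.400 → Σnom=-68.080; wc +0.450/-0.260 → slack +1.976/-1.820; half-tol=0.355, Σhalf²=0.519372
  -I: nom -15.600 → Σnom=-83.680; wc +0.430/-0.430 → slack +2.406/-2.250; half-tol=0.430, Σhalf²=0.704272
Nominal = -83.680. Worst-case = [-83.680 - 2.250, -83.680 + 2.406] = [-85.930, -81.274]. RSS = √0.704272 = 0.839.

nominal=-83.680 wc=[-85.930,-81.274] rss=0.839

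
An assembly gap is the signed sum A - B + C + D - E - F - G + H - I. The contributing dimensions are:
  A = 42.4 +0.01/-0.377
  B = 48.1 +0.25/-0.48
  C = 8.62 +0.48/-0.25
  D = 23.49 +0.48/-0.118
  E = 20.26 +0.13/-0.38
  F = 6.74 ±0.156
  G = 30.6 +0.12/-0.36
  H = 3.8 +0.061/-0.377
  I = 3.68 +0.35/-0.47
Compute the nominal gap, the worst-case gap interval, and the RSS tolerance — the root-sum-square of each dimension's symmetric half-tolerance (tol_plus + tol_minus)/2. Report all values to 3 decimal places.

Stack each dimension's contribution:
  +A: nom +42.400 → Σnom=42.400; wc +0.010/-0.377 → slack +0.010/-0.377; half-tol=0.194, Σhalf²=0.037442
  -B: nom -48.100 → Σnom=-5.700; wc +0.480/-0.250 → slack +0.490/-0.627; half-tol=0.365, Σhalf²=0.170667
  +C: nom +8.620 → Σnom=2.920; wc +0.480/-0.250 → slack +0.970/-0.877; half-tol=0.365, Σhalf²=0.303892
  +D: nom +23.490 → Σnom=26.410; wc +0.480/-0.118 → slack +1.450/-0.995; half-tol=0.299, Σhalf²=0.393293
  -E: nom -20.260 → Σnom=6.150; wc +0.380/-0.130 → slack +1.830/-1.125; half-tol=0.255, Σhalf²=0.458318
  -F: nom -6.740 → Σnom=-0.590; wc +0.156/-0.156 → slack +1.986/-1.281; half-tol=0.156, Σhalf²=0.482654
  -G: nom -30.600 → Σnom=-31.190; wc +0.360/-0.120 → slack +2.346/-1.401; half-tol=0.240, Σhalf²=0.540254
  +H: nom +3.800 → Σnom=-27.390; wc +0.061/-0.377 → slack +2.407/-1.778; half-tol=0.219, Σhalf²=0.588215
  -I: nom -3.680 → Σnom=-31.070; wc +0.470/-0.350 → slack +2.877/-2.128; half-tol=0.410, Σhalf²=0.756315
Nominal = -31.070. Worst-case = [-31.070 - 2.128, -31.070 + 2.877] = [-33.198, -28.193]. RSS = √0.756315 = 0.870.

nominal=-31.070 wc=[-33.198,-28.193] rss=0.870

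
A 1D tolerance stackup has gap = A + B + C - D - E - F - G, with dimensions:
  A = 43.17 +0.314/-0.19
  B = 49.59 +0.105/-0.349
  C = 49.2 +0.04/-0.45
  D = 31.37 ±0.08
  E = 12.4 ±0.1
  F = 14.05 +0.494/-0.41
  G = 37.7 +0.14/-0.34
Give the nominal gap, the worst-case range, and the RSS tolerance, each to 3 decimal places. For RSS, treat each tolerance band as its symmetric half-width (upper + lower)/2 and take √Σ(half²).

nominal=46.440 wc=[44.637,47.829] rss=0.673

Stack each dimension's contribution:
  +A: nom +43.170 → Σnom=43.170; wc +0.314/-0.190 → slack +0.314/-0.190; half-tol=0.252, Σhalf²=0.063504
  +B: nom +49.590 → Σnom=92.760; wc +0.105/-0.349 → slack +0.419/-0.539; half-tol=0.227, Σhalf²=0.115033
  +C: nom +49.200 → Σnom=141.960; wc +0.040/-0.450 → slack +0.459/-0.989; half-tol=0.245, Σhalf²=0.175058
  -D: nom -31.370 → Σnom=110.590; wc +0.080/-0.080 → slack +0.539/-1.069; half-tol=0.080, Σhalf²=0.181458
  -E: nom -12.400 → Σnom=98.190; wc +0.100/-0.100 → slack +0.639/-1.169; half-tol=0.100, Σhalf²=0.191458
  -F: nom -14.050 → Σnom=84.140; wc +0.410/-0.494 → slack +1.049/-1.663; half-tol=0.452, Σhalf²=0.395762
  -G: nom -37.700 → Σnom=46.440; wc +0.340/-0.140 → slack +1.389/-1.803; half-tol=0.240, Σhalf²=0.453362
Nominal = 46.440. Worst-case = [46.440 - 1.803, 46.440 + 1.389] = [44.637, 47.829]. RSS = √0.453362 = 0.673.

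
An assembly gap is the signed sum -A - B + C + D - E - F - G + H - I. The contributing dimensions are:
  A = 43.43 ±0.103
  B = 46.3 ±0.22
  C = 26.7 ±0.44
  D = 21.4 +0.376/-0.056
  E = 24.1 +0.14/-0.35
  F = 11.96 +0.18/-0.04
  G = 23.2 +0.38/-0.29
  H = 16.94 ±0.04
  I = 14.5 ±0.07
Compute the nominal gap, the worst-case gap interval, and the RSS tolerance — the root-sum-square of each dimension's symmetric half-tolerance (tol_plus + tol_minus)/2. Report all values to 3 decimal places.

nominal=-98.450 wc=[-100.079,-96.521] rss=0.700

Stack each dimension's contribution:
  -A: nom -43.430 → Σnom=-43.430; wc +0.103/-0.103 → slack +0.103/-0.103; half-tol=0.103, Σhalf²=0.010609
  -B: nom -46.300 → Σnom=-89.730; wc +0.220/-0.220 → slack +0.323/-0.323; half-tol=0.220, Σhalf²=0.059009
  +C: nom +26.700 → Σnom=-63.030; wc +0.440/-0.440 → slack +0.763/-0.763; half-tol=0.440, Σhalf²=0.252609
  +D: nom +21.400 → Σnom=-41.630; wc +0.376/-0.056 → slack +1.139/-0.819; half-tol=0.216, Σhalf²=0.299265
  -E: nom -24.100 → Σnom=-65.730; wc +0.350/-0.140 → slack +1.489/-0.959; half-tol=0.245, Σhalf²=0.359290
  -F: nom -11.960 → Σnom=-77.690; wc +0.040/-0.180 → slack +1.529/-1.139; half-tol=0.110, Σhalf²=0.371390
  -G: nom -23.200 → Σnom=-100.890; wc +0.290/-0.380 → slack +1.819/-1.519; half-tol=0.335, Σhalf²=0.483615
  +H: nom +16.940 → Σnom=-83.950; wc +0.040/-0.040 → slack +1.859/-1.559; half-tol=0.040, Σhalf²=0.485215
  -I: nom -14.500 → Σnom=-98.450; wc +0.070/-0.070 → slack +1.929/-1.629; half-tol=0.070, Σhalf²=0.490115
Nominal = -98.450. Worst-case = [-98.450 - 1.629, -98.450 + 1.929] = [-100.079, -96.521]. RSS = √0.490115 = 0.700.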